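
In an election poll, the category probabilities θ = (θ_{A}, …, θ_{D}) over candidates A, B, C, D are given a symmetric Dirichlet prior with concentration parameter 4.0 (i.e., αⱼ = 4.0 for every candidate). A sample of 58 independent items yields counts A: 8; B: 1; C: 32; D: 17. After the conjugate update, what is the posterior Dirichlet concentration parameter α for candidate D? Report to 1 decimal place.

21.0

The Dirichlet prior is conjugate to the Multinomial likelihood: each posterior αⱼ = prior αⱼ + observed count nⱼ.
Posterior concentration: (12.0, 5.0, 36.0, 21.0), total = 74.0.
α_{D} = 4.0 + 17 = 21.0.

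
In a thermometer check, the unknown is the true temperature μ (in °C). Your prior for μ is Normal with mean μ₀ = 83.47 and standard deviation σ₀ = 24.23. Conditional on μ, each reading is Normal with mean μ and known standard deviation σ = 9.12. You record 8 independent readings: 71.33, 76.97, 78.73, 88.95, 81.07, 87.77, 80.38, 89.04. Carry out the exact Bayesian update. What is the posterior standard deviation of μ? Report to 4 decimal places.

For Normal data with known variance σ², a Normal(μ₀, σ₀²) prior on μ is conjugate. Posterior precision = 1/σ₀² + n/σ²; posterior mean is the precision-weighted average of μ₀ and x̄.
σ₀² = 24.23² = 587.0929, σ² = 9.12² = 83.1744; σ² + n·σ₀² = 83.1744 + 8·587.0929 = 4779.9176.
Posterior precision = 1/σ₀² + n/σ² = 1/587.0929 + 8/83.1744 = (σ² + n·σ₀²)/(σ₀²σ²) = 4779.9176/(587.0929·83.1744); posterior variance σₙ² = σ₀²σ²/(σ² + n·σ₀²) = 587.0929·83.1744/4779.9176 = 10.215887.
Posterior SD = √σₙ² = √(587.0929·83.1744/4779.9176) = 3.1962.

3.1962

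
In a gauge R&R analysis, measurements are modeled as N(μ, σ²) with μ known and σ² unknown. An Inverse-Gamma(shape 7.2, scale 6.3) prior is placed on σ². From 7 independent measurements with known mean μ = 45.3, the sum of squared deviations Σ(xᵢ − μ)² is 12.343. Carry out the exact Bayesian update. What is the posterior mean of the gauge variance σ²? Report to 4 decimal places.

1.2857

With known mean μ and an Inverse-Gamma(α, β) prior on σ², the Normal likelihood is conjugate: posterior is Inv-Gamma(α + n/2, β + Σ(xᵢ−μ)²/2).
Posterior: Inv-Gamma(7.2 + 7/2, 6.3 + 12.343/2) = Inv-Gamma(10.70, 12.4715).
E[σ²|data] = β/(α−1) = 12.4715/9.70 = 1.2857.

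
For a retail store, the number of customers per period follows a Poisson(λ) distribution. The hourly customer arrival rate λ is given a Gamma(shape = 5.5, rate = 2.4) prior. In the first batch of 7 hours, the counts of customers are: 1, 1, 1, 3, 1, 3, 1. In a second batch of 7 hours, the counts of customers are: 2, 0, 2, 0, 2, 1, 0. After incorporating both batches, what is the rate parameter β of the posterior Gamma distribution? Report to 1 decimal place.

16.4

With a Gamma(shape α, rate β) prior, the Poisson likelihood is conjugate: the posterior is Gamma(α + ΣXᵢ, β + n).
Batch 1: sum of counts S = 11 over n = 7 hours.
After batch 1: Gamma(α+S, β+n) = Gamma(5.5+11, 2.4+7) = Gamma(16.5, 9.4).
Batch 2: sum of counts S = 7 over n = 7 hours.
After batch 2: Gamma(α+S, β+n) = Gamma(16.5+7, 9.4+7) = Gamma(23.5, 16.4).
Posterior β = 16.4.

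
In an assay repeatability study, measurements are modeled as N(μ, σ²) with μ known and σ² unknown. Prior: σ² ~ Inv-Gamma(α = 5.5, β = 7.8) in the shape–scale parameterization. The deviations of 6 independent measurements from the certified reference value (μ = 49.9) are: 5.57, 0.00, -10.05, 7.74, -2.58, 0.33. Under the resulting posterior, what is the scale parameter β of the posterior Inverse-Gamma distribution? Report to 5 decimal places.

With known mean μ and an Inverse-Gamma(α, β) prior on σ², the Normal likelihood is conjugate: posterior is Inv-Gamma(α + n/2, β + Σ(xᵢ−μ)²/2).
Σ(xᵢ−μ)² = (5.57)² + (0.00)² + (-10.05)² + (7.74)² + (-2.58)² + (0.33)² = 198.7003.
Posterior: Inv-Gamma(5.5 + 6/2, 7.8 + 198.7003/2) = Inv-Gamma(8.50, 107.15015).
Posterior β = 107.15015.

107.15015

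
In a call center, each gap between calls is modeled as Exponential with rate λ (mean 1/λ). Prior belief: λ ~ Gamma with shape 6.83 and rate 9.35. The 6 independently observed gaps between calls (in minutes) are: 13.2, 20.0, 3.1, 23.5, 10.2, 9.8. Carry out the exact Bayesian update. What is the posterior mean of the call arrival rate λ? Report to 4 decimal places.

0.1439

With a Gamma(shape α, rate β) prior on the exponential rate λ, the posterior after n observations with total T = Σxᵢ is Gamma(α+n, β+T).
Sum of observations T = 79.8 minutes; n = 6.
Posterior: Gamma(6.83+6, 9.35+79.8) = Gamma(12.83, 89.15).
Posterior mean of λ = α/β = 12.83/89.15 = 0.1439.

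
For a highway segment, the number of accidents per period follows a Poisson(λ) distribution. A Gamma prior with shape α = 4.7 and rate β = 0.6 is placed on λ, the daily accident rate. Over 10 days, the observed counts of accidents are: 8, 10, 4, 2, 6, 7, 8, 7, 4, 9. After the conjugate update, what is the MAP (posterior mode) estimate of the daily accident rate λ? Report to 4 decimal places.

With a Gamma(shape α, rate β) prior, the Poisson likelihood is conjugate: the posterior is Gamma(α + ΣXᵢ, β + n).
Sum of counts S = 65 over n = 10 days.
Posterior: Gamma(α+S, β+n) = Gamma(4.7+65, 0.6+10) = Gamma(69.7, 10.6).
Mode of Gamma(α,β) for α≥1 is (α−1)/β = 68.7/10.6 = 6.4811.

6.4811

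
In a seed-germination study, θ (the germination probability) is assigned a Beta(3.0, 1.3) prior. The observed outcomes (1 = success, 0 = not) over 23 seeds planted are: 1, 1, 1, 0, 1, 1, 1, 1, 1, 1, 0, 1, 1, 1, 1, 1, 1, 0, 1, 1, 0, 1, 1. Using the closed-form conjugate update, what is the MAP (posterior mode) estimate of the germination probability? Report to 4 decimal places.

The Beta prior is conjugate to a Binomial/Bernoulli likelihood; the update adds successes to α and failures to β.
Posterior: Beta(α+k, β+n−k) = Beta(3.0+19, 1.3+4) = Beta(22.0, 5.3).
Mode of Beta(a,b) for a,b>1 is (a−1)/(a+b−2) = 21.0/25.3 = 0.8300.

0.8300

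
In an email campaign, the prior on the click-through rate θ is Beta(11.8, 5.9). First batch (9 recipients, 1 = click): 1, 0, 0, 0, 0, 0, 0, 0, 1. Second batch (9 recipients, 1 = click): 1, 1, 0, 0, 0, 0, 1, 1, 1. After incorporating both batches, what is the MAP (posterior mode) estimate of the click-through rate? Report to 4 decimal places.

0.5282

The Beta prior is conjugate to a Binomial/Bernoulli likelihood; the update adds successes to α and failures to β.
After batch 1: Beta(11.8+2, 5.9+7) = Beta(13.8, 12.9).
After batch 2: Beta(13.8+5, 12.9+4) = Beta(18.8, 16.9).
Mode of Beta(a,b) for a,b>1 is (a−1)/(a+b−2) = 17.8/33.7 = 0.5282.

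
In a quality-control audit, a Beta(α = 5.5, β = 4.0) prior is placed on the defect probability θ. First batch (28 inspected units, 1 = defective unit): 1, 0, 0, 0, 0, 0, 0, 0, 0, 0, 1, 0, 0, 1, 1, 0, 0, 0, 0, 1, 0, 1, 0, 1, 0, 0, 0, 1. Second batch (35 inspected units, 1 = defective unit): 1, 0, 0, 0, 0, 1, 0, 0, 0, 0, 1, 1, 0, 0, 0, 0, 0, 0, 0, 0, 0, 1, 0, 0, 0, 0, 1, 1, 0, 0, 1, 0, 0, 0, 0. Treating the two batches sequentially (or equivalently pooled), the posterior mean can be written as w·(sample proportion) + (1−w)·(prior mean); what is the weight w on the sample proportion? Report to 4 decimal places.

0.8690

The Beta prior is conjugate to a Binomial/Bernoulli likelihood; the update adds successes to α and failures to β.
Total number of inspected units: n = 28 + 35 = 63.
Posterior mean = (α₀+k)/(α₀+β₀+n) = [n/(α₀+β₀+n)]·(k/n) + [(α₀+β₀)/(α₀+β₀+n)]·α₀/(α₀+β₀), so only n and the prior enter the weight.
The weight on the data is w = n/(α₀+β₀+n) = 63/(5.5+4.0+63) = 63/72.5 = 0.8690.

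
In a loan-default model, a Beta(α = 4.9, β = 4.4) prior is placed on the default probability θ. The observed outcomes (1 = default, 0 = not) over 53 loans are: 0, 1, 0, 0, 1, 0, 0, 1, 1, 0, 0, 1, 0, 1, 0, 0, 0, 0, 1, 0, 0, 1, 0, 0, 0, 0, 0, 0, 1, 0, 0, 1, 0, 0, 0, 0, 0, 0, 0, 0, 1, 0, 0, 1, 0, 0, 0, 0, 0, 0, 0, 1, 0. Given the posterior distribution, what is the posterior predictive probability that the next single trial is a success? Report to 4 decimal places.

0.2873

The Beta prior is conjugate to a Binomial/Bernoulli likelihood; the update adds successes to α and failures to β.
Posterior: Beta(α+k, β+n−k) = Beta(4.9+13, 4.4+40) = Beta(17.9, 44.4).
For a single future Bernoulli trial, P(success | data) = α/(α+β) = 0.2873.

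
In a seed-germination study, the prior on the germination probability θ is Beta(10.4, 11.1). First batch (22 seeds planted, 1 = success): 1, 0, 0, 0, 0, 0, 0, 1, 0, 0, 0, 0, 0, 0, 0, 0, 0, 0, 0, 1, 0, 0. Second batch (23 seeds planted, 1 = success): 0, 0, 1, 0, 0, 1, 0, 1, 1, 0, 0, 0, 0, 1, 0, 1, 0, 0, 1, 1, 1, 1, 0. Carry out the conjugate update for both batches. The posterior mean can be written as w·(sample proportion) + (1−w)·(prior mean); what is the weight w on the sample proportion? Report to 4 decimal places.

0.6767

The Beta prior is conjugate to a Binomial/Bernoulli likelihood; the update adds successes to α and failures to β.
Total number of seeds planted: n = 22 + 23 = 45.
Posterior mean = (α₀+k)/(α₀+β₀+n) = [n/(α₀+β₀+n)]·(k/n) + [(α₀+β₀)/(α₀+β₀+n)]·α₀/(α₀+β₀), so only n and the prior enter the weight.
The weight on the data is w = n/(α₀+β₀+n) = 45/(10.4+11.1+45) = 45/66.5 = 0.6767.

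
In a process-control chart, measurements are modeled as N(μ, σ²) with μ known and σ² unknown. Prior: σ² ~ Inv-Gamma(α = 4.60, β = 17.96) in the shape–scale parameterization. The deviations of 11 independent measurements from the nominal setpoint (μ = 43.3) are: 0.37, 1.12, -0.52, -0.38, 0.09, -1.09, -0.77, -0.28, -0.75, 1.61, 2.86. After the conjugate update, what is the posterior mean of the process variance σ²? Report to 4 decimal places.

2.7982

With known mean μ and an Inverse-Gamma(α, β) prior on σ², the Normal likelihood is conjugate: posterior is Inv-Gamma(α + n/2, β + Σ(xᵢ−μ)²/2).
Σ(xᵢ−μ)² = (0.37)² + (1.12)² + (-0.52)² + (-0.38)² + (0.09)² + (-1.09)² + (-0.77)² + (-0.28)² + (-0.75)² + (1.61)² + (2.86)² = 15.0078.
Posterior: Inv-Gamma(4.60 + 11/2, 17.96 + 15.0078/2) = Inv-Gamma(10.10, 25.46390).
E[σ²|data] = β/(α−1) = 25.46390/9.10 = 2.7982.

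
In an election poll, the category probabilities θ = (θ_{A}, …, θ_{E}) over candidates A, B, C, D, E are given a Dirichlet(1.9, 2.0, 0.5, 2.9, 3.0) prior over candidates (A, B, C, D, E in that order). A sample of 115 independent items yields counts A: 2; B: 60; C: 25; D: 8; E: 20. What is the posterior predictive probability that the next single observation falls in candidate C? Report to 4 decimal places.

The Dirichlet prior is conjugate to the Multinomial likelihood: each posterior αⱼ = prior αⱼ + observed count nⱼ.
Posterior concentration: (3.9, 62.0, 25.5, 10.9, 23.0), total = 125.3.
P(next = C | data) = α_{C}/Σα = 0.2035.

0.2035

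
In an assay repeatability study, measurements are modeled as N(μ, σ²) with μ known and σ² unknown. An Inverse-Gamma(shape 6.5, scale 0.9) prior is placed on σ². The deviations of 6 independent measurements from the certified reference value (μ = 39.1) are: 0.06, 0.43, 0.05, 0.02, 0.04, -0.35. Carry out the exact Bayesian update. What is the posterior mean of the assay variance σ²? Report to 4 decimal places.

With known mean μ and an Inverse-Gamma(α, β) prior on σ², the Normal likelihood is conjugate: posterior is Inv-Gamma(α + n/2, β + Σ(xᵢ−μ)²/2).
Σ(xᵢ−μ)² = (0.06)² + (0.43)² + (0.05)² + (0.02)² + (0.04)² + (-0.35)² = 0.3155.
Posterior: Inv-Gamma(6.5 + 6/2, 0.9 + 0.3155/2) = Inv-Gamma(9.50, 1.05775).
E[σ²|data] = β/(α−1) = 1.05775/8.50 = 0.1244.

0.1244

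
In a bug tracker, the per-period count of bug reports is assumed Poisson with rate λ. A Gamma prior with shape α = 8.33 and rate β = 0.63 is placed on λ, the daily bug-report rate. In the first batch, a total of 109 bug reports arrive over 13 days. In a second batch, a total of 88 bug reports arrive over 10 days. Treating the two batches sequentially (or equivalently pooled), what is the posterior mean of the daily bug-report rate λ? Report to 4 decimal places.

With a Gamma(shape α, rate β) prior, the Poisson likelihood is conjugate: the posterior is Gamma(α + ΣXᵢ, β + n).
After batch 1: Gamma(α+S, β+n) = Gamma(8.33+109, 0.63+13) = Gamma(117.33, 13.63).
After batch 2: Gamma(α+S, β+n) = Gamma(117.33+88, 13.63+10) = Gamma(205.33, 23.63).
Posterior mean = α/β = 205.33/23.63 = 8.6894.

8.6894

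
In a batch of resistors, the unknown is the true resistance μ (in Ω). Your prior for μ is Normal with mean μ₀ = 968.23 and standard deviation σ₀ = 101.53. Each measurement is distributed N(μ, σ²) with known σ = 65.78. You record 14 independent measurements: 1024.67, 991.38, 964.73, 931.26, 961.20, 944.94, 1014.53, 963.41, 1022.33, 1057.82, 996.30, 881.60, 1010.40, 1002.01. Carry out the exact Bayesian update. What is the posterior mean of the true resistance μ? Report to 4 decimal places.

982.8877

For Normal data with known variance σ², a Normal(μ₀, σ₀²) prior on μ is conjugate. Posterior precision = 1/σ₀² + n/σ²; posterior mean is the precision-weighted average of μ₀ and x̄.
Σxᵢ = 1024.67 + 991.38 + 964.73 + 931.26 + 961.20 + 944.94 + 1014.53 + 963.41 + 1022.33 + 1057.82 + 996.30 + 881.60 + 1010.40 + 1002.01 = 13766.58, so n·x̄ = 13766.58.
σ₀² = 101.53² = 10308.3409, σ² = 65.78² = 4327.0084; σ² + n·σ₀² = 4327.0084 + 14·10308.3409 = 148643.781.
Posterior mean = (μ₀/σ₀² + n·x̄/σ²)/(1/σ₀² + n/σ²) = (σ²·μ₀ + σ₀²·n·x̄)/(σ² + n·σ₀²) = (4327.0084·968.23 + 10308.3409·13766.58)/148643.781 = 146100139.010254/148643.781 = 982.8877.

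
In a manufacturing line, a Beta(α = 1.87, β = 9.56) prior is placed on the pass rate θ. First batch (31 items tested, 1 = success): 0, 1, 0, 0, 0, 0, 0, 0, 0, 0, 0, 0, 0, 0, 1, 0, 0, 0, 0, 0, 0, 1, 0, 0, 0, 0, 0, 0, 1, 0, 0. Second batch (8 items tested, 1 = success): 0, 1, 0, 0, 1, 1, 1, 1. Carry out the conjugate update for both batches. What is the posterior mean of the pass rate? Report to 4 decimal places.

The Beta prior is conjugate to a Binomial/Bernoulli likelihood; the update adds successes to α and failures to β.
After batch 1: Beta(1.87+4, 9.56+27) = Beta(5.87, 36.56).
After batch 2: Beta(5.87+5, 36.56+3) = Beta(10.87, 39.56).
Posterior mean = α/(α+β) = 10.87/50.43 = 0.2155.

0.2155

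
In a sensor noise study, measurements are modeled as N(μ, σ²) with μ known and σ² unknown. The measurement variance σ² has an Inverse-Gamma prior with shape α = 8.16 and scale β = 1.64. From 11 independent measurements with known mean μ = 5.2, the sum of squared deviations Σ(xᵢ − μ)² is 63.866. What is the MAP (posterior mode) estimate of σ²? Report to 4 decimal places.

With known mean μ and an Inverse-Gamma(α, β) prior on σ², the Normal likelihood is conjugate: posterior is Inv-Gamma(α + n/2, β + Σ(xᵢ−μ)²/2).
Posterior: Inv-Gamma(8.16 + 11/2, 1.64 + 63.866/2) = Inv-Gamma(13.66, 33.5730).
Mode = β/(α+1) = 33.5730/14.66 = 2.2901.

2.2901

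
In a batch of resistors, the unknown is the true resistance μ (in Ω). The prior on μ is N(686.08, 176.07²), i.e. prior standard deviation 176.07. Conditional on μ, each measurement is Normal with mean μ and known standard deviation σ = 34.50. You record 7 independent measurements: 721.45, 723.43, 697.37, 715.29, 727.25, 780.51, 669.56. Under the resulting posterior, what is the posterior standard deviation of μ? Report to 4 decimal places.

13.0042

For Normal data with known variance σ², a Normal(μ₀, σ₀²) prior on μ is conjugate. Posterior precision = 1/σ₀² + n/σ²; posterior mean is the precision-weighted average of μ₀ and x̄.
σ₀² = 176.07² = 31000.6449, σ² = 34.50² = 1190.25; σ² + n·σ₀² = 1190.25 + 7·31000.6449 = 218194.7643.
Posterior precision = 1/σ₀² + n/σ² = 1/31000.6449 + 7/1190.25 = (σ² + n·σ₀²)/(σ₀²σ²) = 218194.7643/(31000.6449·1190.25); posterior variance σₙ² = σ₀²σ²/(σ² + n·σ₀²) = 31000.6449·1190.25/218194.7643 = 169.108171.
Posterior SD = √σₙ² = √(31000.6449·1190.25/218194.7643) = 13.0042.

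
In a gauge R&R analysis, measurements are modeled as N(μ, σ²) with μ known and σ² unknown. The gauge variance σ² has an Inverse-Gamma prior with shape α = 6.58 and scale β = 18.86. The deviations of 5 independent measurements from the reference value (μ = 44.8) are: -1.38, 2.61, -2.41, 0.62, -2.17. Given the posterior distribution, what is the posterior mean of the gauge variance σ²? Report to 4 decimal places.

3.5481

With known mean μ and an Inverse-Gamma(α, β) prior on σ², the Normal likelihood is conjugate: posterior is Inv-Gamma(α + n/2, β + Σ(xᵢ−μ)²/2).
Σ(xᵢ−μ)² = (-1.38)² + (2.61)² + (-2.41)² + (0.62)² + (-2.17)² = 19.6179.
Posterior: Inv-Gamma(6.58 + 5/2, 18.86 + 19.6179/2) = Inv-Gamma(9.08, 28.66895).
E[σ²|data] = β/(α−1) = 28.66895/8.08 = 3.5481.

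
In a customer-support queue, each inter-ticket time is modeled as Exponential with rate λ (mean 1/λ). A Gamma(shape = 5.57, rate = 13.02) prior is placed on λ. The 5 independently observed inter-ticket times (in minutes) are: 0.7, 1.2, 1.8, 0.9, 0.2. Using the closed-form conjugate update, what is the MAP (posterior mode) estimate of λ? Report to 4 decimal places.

0.5370

With a Gamma(shape α, rate β) prior on the exponential rate λ, the posterior after n observations with total T = Σxᵢ is Gamma(α+n, β+T).
Sum of observations T = 4.8 minutes; n = 5.
Posterior: Gamma(5.57+5, 13.02+4.8) = Gamma(10.57, 17.82).
Mode = (α−1)/β = 0.5370.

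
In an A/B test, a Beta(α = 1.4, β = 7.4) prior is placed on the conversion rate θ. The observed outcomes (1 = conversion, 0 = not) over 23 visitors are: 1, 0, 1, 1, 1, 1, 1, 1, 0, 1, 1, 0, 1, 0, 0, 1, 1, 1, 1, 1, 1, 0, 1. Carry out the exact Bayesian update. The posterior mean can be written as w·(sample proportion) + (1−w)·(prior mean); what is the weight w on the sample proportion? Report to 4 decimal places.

0.7233

The Beta prior is conjugate to a Binomial/Bernoulli likelihood; the update adds successes to α and failures to β.
Posterior mean = (α₀+k)/(α₀+β₀+n) = [n/(α₀+β₀+n)]·(k/n) + [(α₀+β₀)/(α₀+β₀+n)]·α₀/(α₀+β₀), so only n and the prior enter the weight.
The weight on the data is w = n/(α₀+β₀+n) = 23/(1.4+7.4+23) = 23/31.8 = 0.7233.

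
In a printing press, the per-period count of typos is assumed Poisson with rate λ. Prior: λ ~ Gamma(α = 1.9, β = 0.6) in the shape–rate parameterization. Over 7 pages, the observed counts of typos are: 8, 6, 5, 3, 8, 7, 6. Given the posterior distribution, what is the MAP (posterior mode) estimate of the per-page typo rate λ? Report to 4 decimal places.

With a Gamma(shape α, rate β) prior, the Poisson likelihood is conjugate: the posterior is Gamma(α + ΣXᵢ, β + n).
Sum of counts S = 43 over n = 7 pages.
Posterior: Gamma(α+S, β+n) = Gamma(1.9+43, 0.6+7) = Gamma(44.9, 7.6).
Mode of Gamma(α,β) for α≥1 is (α−1)/β = 43.9/7.6 = 5.7763.

5.7763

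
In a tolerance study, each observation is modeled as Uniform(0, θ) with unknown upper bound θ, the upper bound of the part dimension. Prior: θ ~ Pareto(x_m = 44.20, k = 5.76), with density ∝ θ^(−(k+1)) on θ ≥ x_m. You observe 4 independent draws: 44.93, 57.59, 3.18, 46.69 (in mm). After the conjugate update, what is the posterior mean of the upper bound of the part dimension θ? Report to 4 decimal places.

64.1642

A Pareto(scale x_m, shape k) prior on the upper bound θ of Uniform(0, θ) is conjugate: posterior is Pareto(max(x_m, max xᵢ), k + n).
Sample maximum = 57.59; prior scale x_m = 44.20 → posterior scale = max = 57.59.
Posterior shape = 5.76 + 4 = 9.76.
E[θ|data] = k·x_m/(k−1) = 9.76·57.59/8.76 = 64.1642.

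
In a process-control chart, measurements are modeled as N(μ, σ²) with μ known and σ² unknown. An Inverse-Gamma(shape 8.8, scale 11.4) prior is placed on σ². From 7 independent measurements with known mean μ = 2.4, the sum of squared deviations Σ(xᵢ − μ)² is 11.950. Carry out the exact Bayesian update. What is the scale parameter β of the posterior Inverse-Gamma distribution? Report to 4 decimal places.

17.3750

With known mean μ and an Inverse-Gamma(α, β) prior on σ², the Normal likelihood is conjugate: posterior is Inv-Gamma(α + n/2, β + Σ(xᵢ−μ)²/2).
Posterior: Inv-Gamma(8.8 + 7/2, 11.4 + 11.950/2) = Inv-Gamma(12.30, 17.3750).
Posterior β = 17.3750.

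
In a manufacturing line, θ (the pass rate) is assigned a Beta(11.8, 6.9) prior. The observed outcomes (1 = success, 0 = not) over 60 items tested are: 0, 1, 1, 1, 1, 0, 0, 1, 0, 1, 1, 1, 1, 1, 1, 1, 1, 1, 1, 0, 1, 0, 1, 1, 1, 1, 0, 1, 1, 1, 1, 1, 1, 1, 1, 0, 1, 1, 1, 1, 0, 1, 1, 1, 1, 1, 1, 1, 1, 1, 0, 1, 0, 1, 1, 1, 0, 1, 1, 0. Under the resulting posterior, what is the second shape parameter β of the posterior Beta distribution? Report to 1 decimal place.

19.9

The Beta prior is conjugate to a Binomial/Bernoulli likelihood; the update adds successes to α and failures to β.
Posterior: Beta(α+k, β+n−k) = Beta(11.8+47, 6.9+13) = Beta(58.8, 19.9).
Posterior β = 19.9.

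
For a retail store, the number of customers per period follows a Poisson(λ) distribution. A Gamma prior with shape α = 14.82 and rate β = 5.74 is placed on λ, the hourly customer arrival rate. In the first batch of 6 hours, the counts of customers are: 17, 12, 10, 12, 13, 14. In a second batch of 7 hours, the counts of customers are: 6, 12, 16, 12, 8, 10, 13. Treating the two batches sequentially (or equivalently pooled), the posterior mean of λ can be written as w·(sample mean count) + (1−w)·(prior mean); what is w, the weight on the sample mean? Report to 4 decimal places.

With a Gamma(shape α, rate β) prior, the Poisson likelihood is conjugate: the posterior is Gamma(α + ΣXᵢ, β + n).
Total number of hours: n = 6 + 7 = 13.
Posterior mean = (α₀+S)/(β₀+n) = [n/(β₀+n)]·(S/n) + [β₀/(β₀+n)]·(α₀/β₀), so only n and β₀ enter the weight.
Weight on data w = n/(β₀+n) = 13/(5.74+13) = 13/18.74 = 0.6937.

0.6937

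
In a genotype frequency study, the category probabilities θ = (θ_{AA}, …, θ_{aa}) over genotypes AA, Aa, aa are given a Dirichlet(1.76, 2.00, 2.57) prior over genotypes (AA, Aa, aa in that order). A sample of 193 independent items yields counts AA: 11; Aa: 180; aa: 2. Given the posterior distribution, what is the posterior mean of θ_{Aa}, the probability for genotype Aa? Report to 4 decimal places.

The Dirichlet prior is conjugate to the Multinomial likelihood: each posterior αⱼ = prior αⱼ + observed count nⱼ.
Posterior concentration: (12.76, 182.00, 4.57), total = 199.33.
E[θ_{Aa}|data] = α_{Aa}/Σα = 182.00/199.33 = 0.9131.

0.9131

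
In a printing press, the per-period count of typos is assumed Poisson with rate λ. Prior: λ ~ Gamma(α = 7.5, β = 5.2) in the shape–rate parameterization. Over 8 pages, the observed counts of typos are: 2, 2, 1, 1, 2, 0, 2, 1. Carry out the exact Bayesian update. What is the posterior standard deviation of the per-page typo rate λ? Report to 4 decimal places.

0.3258

With a Gamma(shape α, rate β) prior, the Poisson likelihood is conjugate: the posterior is Gamma(α + ΣXᵢ, β + n).
Sum of counts S = 11 over n = 8 pages.
Posterior: Gamma(α+S, β+n) = Gamma(7.5+11, 5.2+8) = Gamma(18.5, 13.2).
SD = √α/β = √18.5/13.2 = 0.3258.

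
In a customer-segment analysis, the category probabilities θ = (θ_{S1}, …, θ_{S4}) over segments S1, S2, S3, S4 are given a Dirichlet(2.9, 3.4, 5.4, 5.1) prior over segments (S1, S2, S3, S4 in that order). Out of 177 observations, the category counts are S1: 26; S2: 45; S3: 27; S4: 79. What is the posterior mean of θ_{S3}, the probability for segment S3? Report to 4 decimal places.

0.1672

The Dirichlet prior is conjugate to the Multinomial likelihood: each posterior αⱼ = prior αⱼ + observed count nⱼ.
Posterior concentration: (28.9, 48.4, 32.4, 84.1), total = 193.8.
E[θ_{S3}|data] = α_{S3}/Σα = 32.4/193.8 = 0.1672.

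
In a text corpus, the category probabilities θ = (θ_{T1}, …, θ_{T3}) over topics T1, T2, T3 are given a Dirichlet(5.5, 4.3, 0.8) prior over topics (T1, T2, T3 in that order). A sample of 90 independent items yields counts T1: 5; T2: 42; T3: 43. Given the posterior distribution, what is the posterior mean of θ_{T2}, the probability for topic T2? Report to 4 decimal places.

The Dirichlet prior is conjugate to the Multinomial likelihood: each posterior αⱼ = prior αⱼ + observed count nⱼ.
Posterior concentration: (10.5, 46.3, 43.8), total = 100.6.
E[θ_{T2}|data] = α_{T2}/Σα = 46.3/100.6 = 0.4602.

0.4602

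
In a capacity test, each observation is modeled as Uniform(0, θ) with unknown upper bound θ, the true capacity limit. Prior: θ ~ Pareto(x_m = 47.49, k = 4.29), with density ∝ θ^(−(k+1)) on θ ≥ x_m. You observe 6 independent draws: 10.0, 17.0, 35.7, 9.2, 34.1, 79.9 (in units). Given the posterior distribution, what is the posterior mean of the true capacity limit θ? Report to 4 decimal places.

A Pareto(scale x_m, shape k) prior on the upper bound θ of Uniform(0, θ) is conjugate: posterior is Pareto(max(x_m, max xᵢ), k + n).
Sample maximum = 79.9; prior scale x_m = 47.49 → posterior scale = max = 79.90.
Posterior shape = 4.29 + 6 = 10.29.
E[θ|data] = k·x_m/(k−1) = 10.29·79.90/9.29 = 88.5006.

88.5006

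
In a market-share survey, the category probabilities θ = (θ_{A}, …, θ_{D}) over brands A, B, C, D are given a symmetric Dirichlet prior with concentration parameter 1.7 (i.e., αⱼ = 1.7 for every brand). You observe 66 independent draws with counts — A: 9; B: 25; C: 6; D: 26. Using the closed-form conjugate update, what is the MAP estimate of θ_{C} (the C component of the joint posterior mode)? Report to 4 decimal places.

0.0974

The Dirichlet prior is conjugate to the Multinomial likelihood: each posterior αⱼ = prior αⱼ + observed count nⱼ.
Posterior concentration: (10.7, 26.7, 7.7, 27.7), total = 72.8.
Joint mode component: (α_{C}−1)/(Σα−K) = 6.7/68.8 = 0.0974.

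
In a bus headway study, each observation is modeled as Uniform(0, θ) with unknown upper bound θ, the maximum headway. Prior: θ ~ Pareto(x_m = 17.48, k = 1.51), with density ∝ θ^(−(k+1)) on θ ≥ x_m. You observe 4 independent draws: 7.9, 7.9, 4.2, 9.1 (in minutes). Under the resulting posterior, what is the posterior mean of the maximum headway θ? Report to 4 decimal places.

21.3558

A Pareto(scale x_m, shape k) prior on the upper bound θ of Uniform(0, θ) is conjugate: posterior is Pareto(max(x_m, max xᵢ), k + n).
Sample maximum = 9.1; prior scale x_m = 17.48 → posterior scale = max = 17.48.
Posterior shape = 1.51 + 4 = 5.51.
E[θ|data] = k·x_m/(k−1) = 5.51·17.48/4.51 = 21.3558.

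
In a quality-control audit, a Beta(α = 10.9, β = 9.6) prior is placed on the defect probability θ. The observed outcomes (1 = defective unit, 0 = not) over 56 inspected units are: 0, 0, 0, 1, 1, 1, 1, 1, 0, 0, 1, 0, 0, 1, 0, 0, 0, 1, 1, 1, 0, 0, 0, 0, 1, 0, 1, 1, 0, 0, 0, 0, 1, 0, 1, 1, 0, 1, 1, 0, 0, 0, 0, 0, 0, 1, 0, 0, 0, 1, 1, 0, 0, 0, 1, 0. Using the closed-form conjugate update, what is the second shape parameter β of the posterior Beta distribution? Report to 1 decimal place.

43.6

The Beta prior is conjugate to a Binomial/Bernoulli likelihood; the update adds successes to α and failures to β.
Posterior: Beta(α+k, β+n−k) = Beta(10.9+22, 9.6+34) = Beta(32.9, 43.6).
Posterior β = 43.6.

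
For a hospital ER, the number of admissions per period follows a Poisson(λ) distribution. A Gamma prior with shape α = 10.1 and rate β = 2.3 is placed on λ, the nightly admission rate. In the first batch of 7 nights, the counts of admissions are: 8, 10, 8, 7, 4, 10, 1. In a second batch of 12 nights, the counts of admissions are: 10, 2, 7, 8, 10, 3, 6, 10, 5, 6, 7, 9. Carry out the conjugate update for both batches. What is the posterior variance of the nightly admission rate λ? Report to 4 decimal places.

0.3110

With a Gamma(shape α, rate β) prior, the Poisson likelihood is conjugate: the posterior is Gamma(α + ΣXᵢ, β + n).
Batch 1: sum of counts S = 48 over n = 7 nights.
After batch 1: Gamma(α+S, β+n) = Gamma(10.1+48, 2.3+7) = Gamma(58.1, 9.3).
Batch 2: sum of counts S = 83 over n = 12 nights.
After batch 2: Gamma(α+S, β+n) = Gamma(58.1+83, 9.3+12) = Gamma(141.1, 21.3).
Var = α/β² = 141.1/21.3² = 0.3110.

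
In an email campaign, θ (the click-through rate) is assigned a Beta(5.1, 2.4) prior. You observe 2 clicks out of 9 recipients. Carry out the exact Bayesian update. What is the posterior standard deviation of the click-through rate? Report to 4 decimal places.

The Beta prior is conjugate to a Binomial/Bernoulli likelihood; the update adds successes to α and failures to β.
Posterior: Beta(α+k, β+n−k) = Beta(5.1+2, 2.4+7) = Beta(7.1, 9.4).
Var = αβ/((α+β)²(α+β+1)) = 7.1·9.4/(16.5²·17.5) = 0.01400813; SD = √0.01400813 = 0.1184.

0.1184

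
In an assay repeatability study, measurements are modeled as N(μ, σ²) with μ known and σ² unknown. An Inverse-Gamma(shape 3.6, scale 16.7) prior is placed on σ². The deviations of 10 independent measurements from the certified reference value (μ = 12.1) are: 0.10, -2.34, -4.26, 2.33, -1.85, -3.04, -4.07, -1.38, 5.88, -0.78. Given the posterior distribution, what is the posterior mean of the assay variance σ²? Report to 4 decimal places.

With known mean μ and an Inverse-Gamma(α, β) prior on σ², the Normal likelihood is conjugate: posterior is Inv-Gamma(α + n/2, β + Σ(xᵢ−μ)²/2).
Σ(xᵢ−μ)² = (0.10)² + (-2.34)² + (-4.26)² + (2.33)² + (-1.85)² + (-3.04)² + (-4.07)² + (-1.38)² + (5.88)² + (-0.78)² = 95.3783.
Posterior: Inv-Gamma(3.6 + 10/2, 16.7 + 95.3783/2) = Inv-Gamma(8.60, 64.38915).
E[σ²|data] = β/(α−1) = 64.38915/7.60 = 8.4723.

8.4723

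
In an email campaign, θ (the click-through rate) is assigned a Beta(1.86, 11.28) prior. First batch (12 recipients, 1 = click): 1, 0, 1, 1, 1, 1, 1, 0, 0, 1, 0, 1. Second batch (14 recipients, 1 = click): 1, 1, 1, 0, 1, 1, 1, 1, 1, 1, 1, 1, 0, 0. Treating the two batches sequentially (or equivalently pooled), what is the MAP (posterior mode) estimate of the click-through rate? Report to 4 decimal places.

0.5347

The Beta prior is conjugate to a Binomial/Bernoulli likelihood; the update adds successes to α and failures to β.
After batch 1: Beta(1.86+8, 11.28+4) = Beta(9.86, 15.28).
After batch 2: Beta(9.86+11, 15.28+3) = Beta(20.86, 18.28).
Mode of Beta(a,b) for a,b>1 is (a−1)/(a+b−2) = 19.86/37.14 = 0.5347.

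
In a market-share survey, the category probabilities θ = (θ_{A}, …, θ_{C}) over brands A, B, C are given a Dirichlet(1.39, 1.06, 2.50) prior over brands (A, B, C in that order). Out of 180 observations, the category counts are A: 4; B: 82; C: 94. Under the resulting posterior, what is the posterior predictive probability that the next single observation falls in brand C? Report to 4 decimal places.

The Dirichlet prior is conjugate to the Multinomial likelihood: each posterior αⱼ = prior αⱼ + observed count nⱼ.
Posterior concentration: (5.39, 83.06, 96.50), total = 184.95.
P(next = C | data) = α_{C}/Σα = 0.5218.

0.5218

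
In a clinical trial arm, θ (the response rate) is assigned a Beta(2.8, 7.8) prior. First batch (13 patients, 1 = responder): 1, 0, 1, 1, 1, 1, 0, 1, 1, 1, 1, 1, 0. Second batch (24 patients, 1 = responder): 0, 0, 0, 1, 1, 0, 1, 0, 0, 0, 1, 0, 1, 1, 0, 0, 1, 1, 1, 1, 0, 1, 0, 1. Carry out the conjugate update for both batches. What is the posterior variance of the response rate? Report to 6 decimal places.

The Beta prior is conjugate to a Binomial/Bernoulli likelihood; the update adds successes to α and failures to β.
After batch 1: Beta(2.8+10, 7.8+3) = Beta(12.8, 10.8).
After batch 2: Beta(12.8+12, 10.8+12) = Beta(24.8, 22.8).
Var = αβ/((α+β)²(α+β+1)) = 24.8·22.8/(47.6²·48.6) = 0.005135.

0.005135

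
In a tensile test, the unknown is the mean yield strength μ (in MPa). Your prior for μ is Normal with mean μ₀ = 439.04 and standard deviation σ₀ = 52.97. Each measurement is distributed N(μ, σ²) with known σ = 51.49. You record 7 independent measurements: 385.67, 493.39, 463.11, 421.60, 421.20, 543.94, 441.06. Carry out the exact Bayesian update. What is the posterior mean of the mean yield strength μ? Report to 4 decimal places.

For Normal data with known variance σ², a Normal(μ₀, σ₀²) prior on μ is conjugate. Posterior precision = 1/σ₀² + n/σ²; posterior mean is the precision-weighted average of μ₀ and x̄.
Σxᵢ = 385.67 + 493.39 + 463.11 + 421.60 + 421.20 + 543.94 + 441.06 = 3169.97, so n·x̄ = 3169.97.
σ₀² = 52.97² = 2805.8209, σ² = 51.49² = 2651.2201; σ² + n·σ₀² = 2651.2201 + 7·2805.8209 = 22291.9664.
Posterior mean = (μ₀/σ₀² + n·x̄/σ²)/(1/σ₀² + n/σ²) = (σ²·μ₀ + σ₀²·n·x̄)/(σ² + n·σ₀²) = (2651.2201·439.04 + 2805.8209·3169.97)/22291.9664 = 10058359.751077/22291.9664 = 451.2101.

451.2101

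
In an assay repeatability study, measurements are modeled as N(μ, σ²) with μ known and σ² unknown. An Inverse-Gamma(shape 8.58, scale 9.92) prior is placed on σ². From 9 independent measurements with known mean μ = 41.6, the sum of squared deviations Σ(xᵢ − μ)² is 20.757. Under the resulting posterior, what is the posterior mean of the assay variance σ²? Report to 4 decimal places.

1.6803

With known mean μ and an Inverse-Gamma(α, β) prior on σ², the Normal likelihood is conjugate: posterior is Inv-Gamma(α + n/2, β + Σ(xᵢ−μ)²/2).
Posterior: Inv-Gamma(8.58 + 9/2, 9.92 + 20.757/2) = Inv-Gamma(13.08, 20.2985).
E[σ²|data] = β/(α−1) = 20.2985/12.08 = 1.6803.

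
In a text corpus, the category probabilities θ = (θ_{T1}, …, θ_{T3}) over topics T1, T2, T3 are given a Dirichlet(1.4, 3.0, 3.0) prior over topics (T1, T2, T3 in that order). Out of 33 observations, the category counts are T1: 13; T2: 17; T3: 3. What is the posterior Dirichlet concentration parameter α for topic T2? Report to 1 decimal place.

20.0

The Dirichlet prior is conjugate to the Multinomial likelihood: each posterior αⱼ = prior αⱼ + observed count nⱼ.
Posterior concentration: (14.4, 20.0, 6.0), total = 40.4.
α_{T2} = 3.0 + 17 = 20.0.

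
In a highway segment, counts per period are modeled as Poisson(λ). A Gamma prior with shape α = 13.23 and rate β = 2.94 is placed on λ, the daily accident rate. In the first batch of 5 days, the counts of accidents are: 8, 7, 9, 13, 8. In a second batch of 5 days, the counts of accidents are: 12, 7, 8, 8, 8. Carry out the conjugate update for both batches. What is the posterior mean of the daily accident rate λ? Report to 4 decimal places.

With a Gamma(shape α, rate β) prior, the Poisson likelihood is conjugate: the posterior is Gamma(α + ΣXᵢ, β + n).
Batch 1: sum of counts S = 45 over n = 5 days.
After batch 1: Gamma(α+S, β+n) = Gamma(13.23+45, 2.94+5) = Gamma(58.23, 7.94).
Batch 2: sum of counts S = 43 over n = 5 days.
After batch 2: Gamma(α+S, β+n) = Gamma(58.23+43, 7.94+5) = Gamma(101.23, 12.94).
Posterior mean = α/β = 101.23/12.94 = 7.8230.

7.8230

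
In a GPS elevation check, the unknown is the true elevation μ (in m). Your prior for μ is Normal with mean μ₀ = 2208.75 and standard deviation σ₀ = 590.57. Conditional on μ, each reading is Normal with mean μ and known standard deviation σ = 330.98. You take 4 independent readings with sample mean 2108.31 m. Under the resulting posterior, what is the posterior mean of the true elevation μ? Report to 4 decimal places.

2115.6227

For Normal data with known variance σ², a Normal(μ₀, σ₀²) prior on μ is conjugate. Posterior precision = 1/σ₀² + n/σ²; posterior mean is the precision-weighted average of μ₀ and x̄.
n·x̄ = 4·2108.31 = 8433.24.
σ₀² = 590.57² = 348772.9249, σ² = 330.98² = 109547.7604; σ² + n·σ₀² = 109547.7604 + 4·348772.9249 = 1504639.46.
Posterior mean = (μ₀/σ₀² + n·x̄/σ²)/(1/σ₀² + n/σ²) = (σ²·μ₀ + σ₀²·n·x̄)/(σ² + n·σ₀²) = (109547.7604·2208.75 + 348772.9249·8433.24)/1504639.46 = 3183249396.967176/1504639.46 = 2115.6227.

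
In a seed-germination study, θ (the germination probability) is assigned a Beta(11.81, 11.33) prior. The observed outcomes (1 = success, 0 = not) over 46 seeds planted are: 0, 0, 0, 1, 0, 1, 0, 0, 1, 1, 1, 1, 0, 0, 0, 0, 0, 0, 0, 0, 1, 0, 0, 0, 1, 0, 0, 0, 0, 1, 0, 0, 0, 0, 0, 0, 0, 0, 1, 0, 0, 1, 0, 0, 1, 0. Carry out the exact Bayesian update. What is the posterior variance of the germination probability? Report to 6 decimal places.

0.003219

The Beta prior is conjugate to a Binomial/Bernoulli likelihood; the update adds successes to α and failures to β.
Posterior: Beta(α+k, β+n−k) = Beta(11.81+12, 11.33+34) = Beta(23.81, 45.33).
Var = αβ/((α+β)²(α+β+1)) = 23.81·45.33/(69.14²·70.14) = 0.003219.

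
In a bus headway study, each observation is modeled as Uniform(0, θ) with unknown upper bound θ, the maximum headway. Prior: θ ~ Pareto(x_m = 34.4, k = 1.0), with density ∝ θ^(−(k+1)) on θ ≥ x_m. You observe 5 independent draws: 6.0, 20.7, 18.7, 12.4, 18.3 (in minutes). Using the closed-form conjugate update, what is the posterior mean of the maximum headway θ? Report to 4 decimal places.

41.2800

A Pareto(scale x_m, shape k) prior on the upper bound θ of Uniform(0, θ) is conjugate: posterior is Pareto(max(x_m, max xᵢ), k + n).
Sample maximum = 20.7; prior scale x_m = 34.4 → posterior scale = max = 34.4.
Posterior shape = 1.0 + 5 = 6.0.
E[θ|data] = k·x_m/(k−1) = 6.0·34.4/5.0 = 41.2800.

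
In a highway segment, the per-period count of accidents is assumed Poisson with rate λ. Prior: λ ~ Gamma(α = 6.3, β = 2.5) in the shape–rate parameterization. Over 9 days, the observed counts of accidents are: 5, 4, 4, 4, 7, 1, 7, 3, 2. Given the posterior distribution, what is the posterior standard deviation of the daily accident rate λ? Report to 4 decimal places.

0.5722

With a Gamma(shape α, rate β) prior, the Poisson likelihood is conjugate: the posterior is Gamma(α + ΣXᵢ, β + n).
Sum of counts S = 37 over n = 9 days.
Posterior: Gamma(α+S, β+n) = Gamma(6.3+37, 2.5+9) = Gamma(43.3, 11.5).
SD = √α/β = √43.3/11.5 = 0.5722.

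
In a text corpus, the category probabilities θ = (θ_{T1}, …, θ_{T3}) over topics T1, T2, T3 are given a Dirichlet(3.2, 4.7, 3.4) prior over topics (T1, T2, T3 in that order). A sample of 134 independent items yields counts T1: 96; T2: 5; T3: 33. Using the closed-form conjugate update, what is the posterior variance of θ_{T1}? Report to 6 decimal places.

0.001481

The Dirichlet prior is conjugate to the Multinomial likelihood: each posterior αⱼ = prior αⱼ + observed count nⱼ.
Posterior concentration: (99.2, 9.7, 36.4), total = 145.3.
Var[θ_j] = α_j(Σα−α_j)/((Σα)²(Σα+1)) = 99.2·46.1/(145.3²·146.3) = 0.001481.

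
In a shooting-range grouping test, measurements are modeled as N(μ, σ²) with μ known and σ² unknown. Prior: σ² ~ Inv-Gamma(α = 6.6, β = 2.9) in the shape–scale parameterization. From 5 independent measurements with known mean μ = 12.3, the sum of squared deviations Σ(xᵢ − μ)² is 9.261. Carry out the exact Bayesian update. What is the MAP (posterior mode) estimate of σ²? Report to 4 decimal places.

With known mean μ and an Inverse-Gamma(α, β) prior on σ², the Normal likelihood is conjugate: posterior is Inv-Gamma(α + n/2, β + Σ(xᵢ−μ)²/2).
Posterior: Inv-Gamma(6.6 + 5/2, 2.9 + 9.261/2) = Inv-Gamma(9.10, 7.5305).
Mode = β/(α+1) = 7.5305/10.10 = 0.7456.

0.7456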